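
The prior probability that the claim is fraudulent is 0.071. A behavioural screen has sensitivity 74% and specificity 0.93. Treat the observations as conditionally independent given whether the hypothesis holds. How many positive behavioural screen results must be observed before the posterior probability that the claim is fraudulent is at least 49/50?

3

Prior odds = 0.071/0.929 = 71/929.
False-positive rate = 1 − 0.93 = 0.07; likelihood ratio of a positive = 0.74/0.07 = 74/7.
Target odds: 0.98 ÷ 0.02 = 49.
Need (71/929) × (74/7)ⁿ ≥ 49, i.e. (74/7)ⁿ ≥ 45521/71.
(74/7)² = 5476/49 falls short of 45521/71 but (74/7)³ = 405224/343 reaches it, so n = 3.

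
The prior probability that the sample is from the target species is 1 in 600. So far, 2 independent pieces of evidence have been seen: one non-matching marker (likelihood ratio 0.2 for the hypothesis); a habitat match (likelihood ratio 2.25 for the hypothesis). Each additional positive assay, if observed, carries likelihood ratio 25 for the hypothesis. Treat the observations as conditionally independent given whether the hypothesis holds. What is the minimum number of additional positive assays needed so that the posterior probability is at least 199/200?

Prior odds = (1/600)/(599/600) = 1/599.
Combined Bayes factor of the evidence already in hand = 0.2 × 2.25 = 0.45.
Odds after that evidence = (1/599) × 0.45 = 9/11980.
Target odds = 0.995/0.005 = 199.
Need 25ⁿ ≥ 199 ÷ (9/11980) = 2384020/9.
25³ = 15625 falls short of 2384020/9 but 25⁴ = 390625 reaches it, so n = 4.

4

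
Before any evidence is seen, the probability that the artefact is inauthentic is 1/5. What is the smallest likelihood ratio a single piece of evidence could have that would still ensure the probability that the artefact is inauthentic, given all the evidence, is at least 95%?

Prior odds = 0.2/0.8 = 0.25.
Target odds = 0.95/0.05 = 19.
Required Bayes factor = 19 ÷ 0.25 = 76.

76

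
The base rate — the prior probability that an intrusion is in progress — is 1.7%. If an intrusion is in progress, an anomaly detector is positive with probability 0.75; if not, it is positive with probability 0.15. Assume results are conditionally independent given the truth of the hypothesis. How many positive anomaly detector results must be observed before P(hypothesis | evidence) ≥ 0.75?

Prior odds = 0.017/0.983 = 17/983.
Likelihood ratio of a positive = 0.75/0.15 = 5.
Target odds: 0.75 ÷ 0.25 = 3.
Need (17/983) × 5ⁿ ≥ 3, i.e. 5ⁿ ≥ 2949/17.
5³ = 125 falls short of 2949/17 but 5⁴ = 625 reaches it, so n = 4.

4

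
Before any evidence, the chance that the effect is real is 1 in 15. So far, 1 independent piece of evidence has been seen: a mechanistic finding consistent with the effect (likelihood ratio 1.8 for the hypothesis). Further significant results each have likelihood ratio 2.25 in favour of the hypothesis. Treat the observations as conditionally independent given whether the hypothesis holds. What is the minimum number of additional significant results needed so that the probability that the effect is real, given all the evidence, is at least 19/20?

7

Prior odds = (1/15)/(14/15) = 1/14.
Bayes factor of the evidence already in hand = 1.8.
Odds after that evidence = (1/14) × 1.8 = 9/70.
Target odds = 0.95/0.05 = 19.
Need 2.25ⁿ ≥ 19 ÷ (9/70) = 1330/9.
2.25⁶ = 531441/4096 falls short of 1330/9 but 2.25⁷ = 4782969/16384 reaches it, so n = 7.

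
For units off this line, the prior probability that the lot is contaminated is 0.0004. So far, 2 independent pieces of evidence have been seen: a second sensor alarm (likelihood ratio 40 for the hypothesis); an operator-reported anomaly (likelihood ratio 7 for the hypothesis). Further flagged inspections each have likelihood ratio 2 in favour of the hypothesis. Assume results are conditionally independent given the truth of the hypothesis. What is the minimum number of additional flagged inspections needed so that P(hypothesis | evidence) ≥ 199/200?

11

Prior odds = 0.0004/0.9996 = 1/2499.
Combined Bayes factor of the evidence already in hand = 40 × 7 = 280.
Odds after that evidence = (1/2499) × 280 = 40/357.
Target odds = 0.995/0.005 = 199.
Need 2ⁿ ≥ 199 ÷ (40/357) = 1776.075.
2¹⁰ = 1024 falls short of 1776.075 but 2¹¹ = 2048 reaches it, so n = 11.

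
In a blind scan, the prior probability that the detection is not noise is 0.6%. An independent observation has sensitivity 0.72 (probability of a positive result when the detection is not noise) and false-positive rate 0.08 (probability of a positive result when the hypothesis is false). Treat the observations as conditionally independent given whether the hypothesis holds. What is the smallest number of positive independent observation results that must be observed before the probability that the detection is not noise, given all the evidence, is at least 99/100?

Prior odds: 0.006 ÷ 0.994 = 3/497.
Likelihood ratio of a positive result = 0.72/0.08 = 9.
Target posterior odds = 0.99/0.01 = 99.
Need (3/497) × 9ⁿ ≥ 99, i.e. 9ⁿ ≥ 16401.
9⁴ = 6561 falls short of 16401 but 9⁵ = 59049 reaches it, so n = 5.

5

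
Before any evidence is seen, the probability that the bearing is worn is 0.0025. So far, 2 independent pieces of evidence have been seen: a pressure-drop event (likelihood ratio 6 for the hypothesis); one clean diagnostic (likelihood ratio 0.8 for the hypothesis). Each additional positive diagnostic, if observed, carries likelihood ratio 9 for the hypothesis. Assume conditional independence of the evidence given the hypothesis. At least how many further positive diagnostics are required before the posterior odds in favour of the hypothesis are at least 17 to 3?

Prior odds = 0.0025/0.9975 = 1/399.
Combined Bayes factor of the evidence already in hand = 6 × 0.8 = 4.8.
Odds after that evidence = (1/399) × 4.8 = 8/665.
Target odds = 17/3.
Need 9ⁿ ≥ 17/3 ÷ (8/665) = 11305/24.
9² = 81 falls short of 11305/24 but 9³ = 729 reaches it, so n = 3.

3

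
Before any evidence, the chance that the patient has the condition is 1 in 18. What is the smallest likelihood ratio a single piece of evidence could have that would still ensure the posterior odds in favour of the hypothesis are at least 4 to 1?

68

Prior odds = (1/18)/(17/18) = 1/17.
Target odds = 4.
Required Bayes factor = 4 ÷ (1/17) = 68.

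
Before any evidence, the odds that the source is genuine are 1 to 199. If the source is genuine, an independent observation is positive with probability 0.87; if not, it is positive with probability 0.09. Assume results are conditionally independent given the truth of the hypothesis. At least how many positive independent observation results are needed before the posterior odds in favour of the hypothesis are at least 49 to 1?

Prior odds = 1/199.
Likelihood ratio of a positive = 0.87/0.09 = 29/3.
Target odds = 49.
Need (1/199) × (29/3)ⁿ ≥ 49, i.e. (29/3)ⁿ ≥ 9751.
(29/3)⁴ = 707281/81 falls short of 9751 but (29/3)⁵ = 20511149/243 reaches it, so n = 5.

5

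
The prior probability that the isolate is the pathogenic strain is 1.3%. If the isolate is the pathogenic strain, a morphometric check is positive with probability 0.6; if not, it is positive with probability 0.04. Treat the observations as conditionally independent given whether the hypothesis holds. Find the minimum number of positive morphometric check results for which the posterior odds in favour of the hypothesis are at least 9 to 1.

Prior odds = 0.013/0.987 = 13/987.
Likelihood ratio of a positive = 0.6/0.04 = 15.
Target odds = 9.
Require 15ⁿ ≥ 9 ÷ (13/987) = 8883/13.
15² = 225 falls short of 8883/13 but 15³ = 3375 reaches it, so n = 3.

3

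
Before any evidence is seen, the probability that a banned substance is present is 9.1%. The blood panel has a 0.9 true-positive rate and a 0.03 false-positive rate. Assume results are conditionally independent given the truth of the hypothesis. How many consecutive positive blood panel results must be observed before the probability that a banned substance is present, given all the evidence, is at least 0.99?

3

Prior odds = 0.091/0.909 = 91/909.
Likelihood ratio of a positive result = 0.9/0.03 = 30.
Target posterior odds = 0.99/0.01 = 99.
Need (91/909) × 30ⁿ ≥ 99, i.e. 30ⁿ ≥ 89991/91.
30² = 900 falls short of 89991/91 but 30³ = 27000 reaches it, so n = 3.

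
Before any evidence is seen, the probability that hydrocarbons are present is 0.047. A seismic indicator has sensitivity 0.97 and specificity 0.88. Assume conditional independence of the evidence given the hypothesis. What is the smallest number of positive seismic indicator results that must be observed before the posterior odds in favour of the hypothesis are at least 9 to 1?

Prior odds = 0.047/0.953 = 47/953.
False-positive rate = 1 − 0.88 = 0.12; likelihood ratio of a positive = 0.97/0.12 = 97/12.
Target odds = 9.
Need (47/953) × (97/12)ⁿ ≥ 9, i.e. (97/12)ⁿ ≥ 8577/47.
(97/12)² = 9409/144 falls short of 8577/47 but (97/12)³ = 912673/1728 reaches it, so n = 3.

3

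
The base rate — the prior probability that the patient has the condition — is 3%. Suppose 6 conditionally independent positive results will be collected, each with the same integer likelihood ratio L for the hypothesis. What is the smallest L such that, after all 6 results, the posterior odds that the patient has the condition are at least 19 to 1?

3

Prior odds = 0.03/0.97 = 3/97.
Target odds = 19.
Need L⁶ ≥ 19 ÷ (3/97) = 1843/3.
2⁶ = 64 < 1843/3 ≤ 729 = 3⁶, so L = 3.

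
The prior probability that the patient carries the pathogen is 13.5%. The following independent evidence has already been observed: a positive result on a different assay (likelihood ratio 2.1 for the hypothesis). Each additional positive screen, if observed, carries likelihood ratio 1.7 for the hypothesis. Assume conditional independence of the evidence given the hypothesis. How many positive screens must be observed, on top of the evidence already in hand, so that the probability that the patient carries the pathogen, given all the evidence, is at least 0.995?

13

Prior odds = 0.135/0.865 = 27/173.
Bayes factor of the evidence already in hand = 2.1.
Odds after that evidence = (27/173) × 2.1 = 567/1730.
Target odds = 0.995/0.005 = 199.
Need 1.7ⁿ ≥ 199 ÷ (567/1730) = 344270/567.
1.7¹² ≈582.622 falls short of 344270/567 but 1.7¹³ ≈990.458 reaches it, so n = 13.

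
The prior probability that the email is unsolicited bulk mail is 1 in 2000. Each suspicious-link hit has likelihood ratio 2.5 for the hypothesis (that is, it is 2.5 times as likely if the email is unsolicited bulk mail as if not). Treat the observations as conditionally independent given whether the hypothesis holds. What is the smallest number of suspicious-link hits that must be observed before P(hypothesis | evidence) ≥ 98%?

Prior odds = 0.0005/0.9995 = 1/1999.
Likelihood ratio per suspicious-link hit = 2.5.
Target odds: 0.98 ÷ 0.02 = 49.
Need (1/1999) × 2.5ⁿ ≥ 49, i.e. 2.5ⁿ ≥ 97951.
2.5¹² = 244140625/4096 falls short of 97951 but 2.5¹³ ≈149012 reaches it, so n = 13.

13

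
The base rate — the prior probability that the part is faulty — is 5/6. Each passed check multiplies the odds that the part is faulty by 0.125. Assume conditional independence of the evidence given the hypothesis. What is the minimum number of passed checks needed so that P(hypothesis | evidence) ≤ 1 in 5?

Prior odds = (5/6)/(1/6) = 5.
Likelihood ratio per passed check = 0.125.
Target posterior odds = 0.2/0.8 = 0.25.
Need 5 × 0.125ⁿ ≤ 0.25, i.e. 0.125ⁿ ≤ 0.05.
0.125¹ = 0.125 is still above 0.05 but 0.125² = 0.015625 is at or below it, so n = 2.

2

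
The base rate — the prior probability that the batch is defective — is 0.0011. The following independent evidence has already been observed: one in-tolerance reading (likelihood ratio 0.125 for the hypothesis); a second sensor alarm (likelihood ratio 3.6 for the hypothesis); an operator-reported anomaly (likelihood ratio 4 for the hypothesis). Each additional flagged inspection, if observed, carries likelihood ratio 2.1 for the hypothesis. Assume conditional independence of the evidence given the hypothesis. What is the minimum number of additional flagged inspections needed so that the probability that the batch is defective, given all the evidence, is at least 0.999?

18

Prior odds = 0.0011/0.9989 = 11/9989.
Combined Bayes factor of the evidence already in hand = 0.125 × 3.6 × 4 = 1.8.
Odds after that evidence = (11/9989) × 1.8 = 99/49945.
Target odds = 0.999/0.001 = 999.
Need 2.1ⁿ ≥ 999 ÷ (99/49945) = 5543895/11.
2.1¹⁷ ≈300419 falls short of 5543895/11 but 2.1¹⁸ ≈630881 reaches it, so n = 18.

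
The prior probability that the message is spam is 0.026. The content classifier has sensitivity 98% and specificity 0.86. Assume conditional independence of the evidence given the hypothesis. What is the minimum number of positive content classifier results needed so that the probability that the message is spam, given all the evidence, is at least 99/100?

5

Prior odds = 0.026/0.974 = 13/487.
False-positive rate = 1 − 0.86 = 0.14; likelihood ratio of a positive = 0.98/0.14 = 7.
Target odds: 0.99 ÷ 0.01 = 99.
Require 7ⁿ ≥ 99 ÷ (13/487) = 48213/13.
7⁴ = 2401 falls short of 48213/13 but 7⁵ = 16807 reaches it, so n = 5.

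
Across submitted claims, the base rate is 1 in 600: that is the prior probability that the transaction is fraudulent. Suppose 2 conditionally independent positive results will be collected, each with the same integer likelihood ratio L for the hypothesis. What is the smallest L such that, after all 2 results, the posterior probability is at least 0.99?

244

Prior odds = (1/600)/(599/600) = 1/599.
Target odds = 0.99/0.01 = 99.
Need L² ≥ 99 ÷ (1/599) = 59301.
243² = 59049 < 59301 ≤ 59536 = 244², so L = 244.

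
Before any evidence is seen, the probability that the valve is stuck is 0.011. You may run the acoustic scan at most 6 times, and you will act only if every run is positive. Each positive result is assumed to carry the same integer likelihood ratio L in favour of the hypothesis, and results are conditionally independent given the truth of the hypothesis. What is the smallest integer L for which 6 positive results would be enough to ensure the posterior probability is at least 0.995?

6

Prior odds = 0.011/0.989 = 11/989.
Target odds = 0.995/0.005 = 199.
Need L⁶ ≥ 199 ÷ (11/989) = 196811/11.
5⁶ = 15625 < 196811/11 ≤ 46656 = 6⁶, so L = 6.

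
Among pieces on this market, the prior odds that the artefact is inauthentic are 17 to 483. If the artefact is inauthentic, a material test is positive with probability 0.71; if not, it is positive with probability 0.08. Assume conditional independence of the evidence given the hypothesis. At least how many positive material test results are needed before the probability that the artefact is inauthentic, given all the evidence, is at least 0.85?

Prior odds = 17/483.
Likelihood ratio of a positive = 0.71/0.08 = 8.875.
Target odds: 0.85 ÷ 0.15 = 17/3.
Require 8.875ⁿ ≥ 17/3 ÷ (17/483) = 161.
8.875² = 78.765625 falls short of 161 but 8.875³ = 357911/512 reaches it, so n = 3.

3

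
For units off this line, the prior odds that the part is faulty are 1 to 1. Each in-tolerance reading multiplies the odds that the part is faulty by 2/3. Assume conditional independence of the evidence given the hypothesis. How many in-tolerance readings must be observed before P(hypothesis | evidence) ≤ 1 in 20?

8

Prior odds = 1.
Likelihood ratio per in-tolerance reading = 2/3.
Target posterior odds = 0.05/0.95 = 1/19.
Need 1 × (2/3)ⁿ ≤ 1/19, i.e. (2/3)ⁿ ≤ 1/19.
(2/3)⁷ = 128/2187 is still above 1/19 but (2/3)⁸ = 256/6561 is at or below it, so n = 8.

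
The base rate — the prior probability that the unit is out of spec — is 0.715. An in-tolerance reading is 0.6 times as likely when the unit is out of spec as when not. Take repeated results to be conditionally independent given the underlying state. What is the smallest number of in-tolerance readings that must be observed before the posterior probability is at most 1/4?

Prior odds = 0.715/0.285 = 143/57.
Likelihood ratio per in-tolerance reading = 0.6.
Target odds: 0.25 ÷ 0.75 = 1/3.
Require 0.6ⁿ ≤ 1/3 ÷ (143/57) = 19/143.
0.6³ = 0.216 is still above 19/143 but 0.6⁴ = 0.1296 is at or below it, so n = 4.

4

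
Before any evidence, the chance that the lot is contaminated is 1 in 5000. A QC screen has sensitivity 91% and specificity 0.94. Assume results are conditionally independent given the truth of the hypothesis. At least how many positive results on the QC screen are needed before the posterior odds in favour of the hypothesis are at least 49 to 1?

5

Prior odds = 0.0002/0.9998 = 1/4999.
False-positive rate = 1 − 0.94 = 0.06; likelihood ratio of a positive = 0.91/0.06 = 91/6.
Target odds = 49.
Require (91/6)ⁿ ≥ 49 ÷ (1/4999) = 244951.
(91/6)⁴ = 68574961/1296 falls short of 244951 but (91/6)⁵ ≈802510 reaches it, so n = 5.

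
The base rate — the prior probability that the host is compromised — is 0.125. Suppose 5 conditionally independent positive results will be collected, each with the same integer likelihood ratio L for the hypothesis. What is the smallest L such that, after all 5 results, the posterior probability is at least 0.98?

4

Prior odds = 0.125/0.875 = 1/7.
Target odds = 0.98/0.02 = 49.
Need L⁵ ≥ 49 ÷ (1/7) = 343.
3⁵ = 243 < 343 ≤ 1024 = 4⁵, so L = 4.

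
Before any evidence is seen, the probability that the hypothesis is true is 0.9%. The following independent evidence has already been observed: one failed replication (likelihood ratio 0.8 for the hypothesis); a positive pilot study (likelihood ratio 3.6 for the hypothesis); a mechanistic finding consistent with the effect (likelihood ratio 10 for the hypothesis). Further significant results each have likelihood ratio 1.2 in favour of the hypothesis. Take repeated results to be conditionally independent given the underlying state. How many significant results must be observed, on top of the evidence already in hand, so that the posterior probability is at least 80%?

15

Prior odds = 0.009/0.991 = 9/991.
Combined Bayes factor of the evidence already in hand = 0.8 × 3.6 × 10 = 28.8.
Odds after that evidence = (9/991) × 28.8 = 1296/4955.
Target odds = 0.8/0.2 = 4.
Need 1.2ⁿ ≥ 4 ÷ (1296/4955) = 4955/324.
1.2¹⁴ ≈12.8392 falls short of 4955/324 but 1.2¹⁵ ≈15.407 reaches it, so n = 15.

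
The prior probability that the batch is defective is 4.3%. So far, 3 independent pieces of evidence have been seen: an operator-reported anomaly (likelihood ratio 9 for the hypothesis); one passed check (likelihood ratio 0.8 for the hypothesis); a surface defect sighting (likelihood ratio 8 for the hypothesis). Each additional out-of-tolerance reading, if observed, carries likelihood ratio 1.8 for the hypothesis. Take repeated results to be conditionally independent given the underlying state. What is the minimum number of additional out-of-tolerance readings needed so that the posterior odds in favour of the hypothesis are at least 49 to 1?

6

Prior odds = 0.043/0.957 = 43/957.
Combined Bayes factor of the evidence already in hand = 9 × 0.8 × 8 = 57.6.
Odds after that evidence = (43/957) × 57.6 = 4128/1595.
Target odds = 49.
Need 1.8ⁿ ≥ 49 ÷ (4128/1595) = 78155/4128.
1.8⁵ = 18.89568 falls short of 78155/4128 but 1.8⁶ = 531441/15625 reaches it, so n = 6.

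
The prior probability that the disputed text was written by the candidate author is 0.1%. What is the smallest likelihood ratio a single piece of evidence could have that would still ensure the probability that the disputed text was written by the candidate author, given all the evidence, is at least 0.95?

18981

Prior odds = 0.001/0.999 = 1/999.
Target odds = 0.95/0.05 = 19.
Required Bayes factor = 19 ÷ (1/999) = 18981.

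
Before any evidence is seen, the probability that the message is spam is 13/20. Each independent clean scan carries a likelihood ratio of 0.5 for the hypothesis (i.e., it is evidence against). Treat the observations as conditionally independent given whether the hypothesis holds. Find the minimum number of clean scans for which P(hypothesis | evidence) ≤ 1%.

Prior odds: 0.65 ÷ 0.35 = 13/7.
Likelihood ratio per clean scan = 0.5.
Target odds: 0.01 ÷ 0.99 = 1/99.
Need (13/7) × 0.5ⁿ ≤ 1/99, i.e. 0.5ⁿ ≤ 7/1287.
0.5⁷ = 0.0078125 is still above 7/1287 but 0.5⁸ = 0.00390625 is at or below it, so n = 8.

8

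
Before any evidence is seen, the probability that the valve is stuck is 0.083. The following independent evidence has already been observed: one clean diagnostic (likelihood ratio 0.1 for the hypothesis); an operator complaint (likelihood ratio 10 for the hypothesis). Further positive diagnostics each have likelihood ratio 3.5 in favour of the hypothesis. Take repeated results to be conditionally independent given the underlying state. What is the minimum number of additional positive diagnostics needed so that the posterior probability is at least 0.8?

4

Prior odds = 0.083/0.917 = 83/917.
Combined Bayes factor of the evidence already in hand = 0.1 × 10 = 1.
Odds after that evidence = (83/917) × 1 = 83/917.
Target odds = 0.8/0.2 = 4.
Need 3.5ⁿ ≥ 4 ÷ (83/917) = 3668/83.
3.5³ = 42.875 falls short of 3668/83 but 3.5⁴ = 150.0625 reaches it, so n = 4.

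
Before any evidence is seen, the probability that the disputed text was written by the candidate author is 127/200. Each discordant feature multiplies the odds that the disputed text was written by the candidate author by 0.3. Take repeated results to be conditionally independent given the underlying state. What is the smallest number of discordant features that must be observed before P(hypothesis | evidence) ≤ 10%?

Prior odds: 0.635 ÷ 0.365 = 127/73.
Likelihood ratio per discordant feature = 0.3.
Target odds: 0.1 ÷ 0.9 = 1/9.
Require 0.3ⁿ ≤ 1/9 ÷ (127/73) = 73/1143.
0.3² = 0.09 is still above 73/1143 but 0.3³ = 0.027 is at or below it, so n = 3.

3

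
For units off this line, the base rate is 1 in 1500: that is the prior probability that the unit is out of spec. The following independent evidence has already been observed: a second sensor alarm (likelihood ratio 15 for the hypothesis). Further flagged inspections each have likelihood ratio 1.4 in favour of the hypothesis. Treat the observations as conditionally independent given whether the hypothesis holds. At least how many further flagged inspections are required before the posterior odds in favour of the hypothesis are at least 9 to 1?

Prior odds = (1/1500)/(1499/1500) = 1/1499.
Bayes factor of the evidence already in hand = 15.
Odds after that evidence = (1/1499) × 15 = 15/1499.
Target odds = 9.
Need 1.4ⁿ ≥ 9 ÷ (15/1499) = 899.4.
1.4²⁰ ≈836.683 falls short of 899.4 but 1.4²¹ ≈1171.36 reaches it, so n = 21.

21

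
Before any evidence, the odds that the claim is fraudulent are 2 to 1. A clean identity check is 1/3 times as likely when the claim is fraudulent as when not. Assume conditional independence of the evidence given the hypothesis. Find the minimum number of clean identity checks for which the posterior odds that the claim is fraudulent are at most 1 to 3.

2

Prior odds = 2.
Likelihood ratio per clean identity check = 1/3.
Target odds = 1/3.
Need 2 × (1/3)ⁿ ≤ 1/3, i.e. (1/3)ⁿ ≤ 1/6.
(1/3)¹ = 1/3 is still above 1/6 but (1/3)² = 1/9 is at or below it, so n = 2.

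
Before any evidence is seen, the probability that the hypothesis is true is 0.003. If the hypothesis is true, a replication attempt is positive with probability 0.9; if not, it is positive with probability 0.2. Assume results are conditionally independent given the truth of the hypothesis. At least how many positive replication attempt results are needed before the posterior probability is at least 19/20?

Prior odds: 0.003 ÷ 0.997 = 3/997.
Likelihood ratio of a positive = 0.9/0.2 = 4.5.
Target posterior odds = 0.95/0.05 = 19.
Need (3/997) × 4.5ⁿ ≥ 19, i.e. 4.5ⁿ ≥ 18943/3.
4.5⁵ = 1845.28125 falls short of 18943/3 but 4.5⁶ = 8303.765625 reaches it, so n = 6.

6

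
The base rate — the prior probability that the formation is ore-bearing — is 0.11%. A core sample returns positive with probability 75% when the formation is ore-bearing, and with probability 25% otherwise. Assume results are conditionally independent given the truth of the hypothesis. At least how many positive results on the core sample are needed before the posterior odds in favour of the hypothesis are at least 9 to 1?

Prior odds: 0.0011 ÷ 0.9989 = 11/9989.
Likelihood ratio of a positive result = 0.75/0.25 = 3.
Target odds = 9.
Require 3ⁿ ≥ 9 ÷ (11/9989) = 89901/11.
3⁸ = 6561 falls short of 89901/11 but 3⁹ = 19683 reaches it, so n = 9.

9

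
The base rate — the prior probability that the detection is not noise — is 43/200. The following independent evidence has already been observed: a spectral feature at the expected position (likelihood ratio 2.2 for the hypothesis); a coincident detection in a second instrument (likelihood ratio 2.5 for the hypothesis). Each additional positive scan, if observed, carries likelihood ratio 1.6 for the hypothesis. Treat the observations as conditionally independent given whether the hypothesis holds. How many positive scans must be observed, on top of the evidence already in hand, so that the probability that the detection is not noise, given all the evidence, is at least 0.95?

6

Prior odds = 0.215/0.785 = 43/157.
Combined Bayes factor of the evidence already in hand = 2.2 × 2.5 = 5.5.
Odds after that evidence = (43/157) × 5.5 = 473/314.
Target odds = 0.95/0.05 = 19.
Need 1.6ⁿ ≥ 19 ÷ (473/314) = 5966/473.
1.6⁵ = 10.48576 falls short of 5966/473 but 1.6⁶ = 262144/15625 reaches it, so n = 6.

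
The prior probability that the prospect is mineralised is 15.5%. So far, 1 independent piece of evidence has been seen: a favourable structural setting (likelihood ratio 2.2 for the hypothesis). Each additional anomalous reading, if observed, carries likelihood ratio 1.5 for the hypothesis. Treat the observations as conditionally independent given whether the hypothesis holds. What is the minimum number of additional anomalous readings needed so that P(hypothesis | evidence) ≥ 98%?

12

Prior odds = 0.155/0.845 = 31/169.
Bayes factor of the evidence already in hand = 2.2.
Odds after that evidence = (31/169) × 2.2 = 341/845.
Target odds = 0.98/0.02 = 49.
Need 1.5ⁿ ≥ 49 ÷ (341/845) = 41405/341.
1.5¹¹ = 177147/2048 falls short of 41405/341 but 1.5¹² = 531441/4096 reaches it, so n = 12.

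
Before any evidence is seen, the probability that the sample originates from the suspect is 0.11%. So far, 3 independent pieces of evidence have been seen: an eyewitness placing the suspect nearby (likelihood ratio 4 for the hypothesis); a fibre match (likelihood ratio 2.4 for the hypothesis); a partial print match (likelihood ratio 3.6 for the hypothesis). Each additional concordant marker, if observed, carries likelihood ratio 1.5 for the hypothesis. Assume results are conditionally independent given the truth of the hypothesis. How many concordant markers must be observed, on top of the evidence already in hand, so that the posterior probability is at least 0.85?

13

Prior odds = 0.0011/0.9989 = 11/9989.
Combined Bayes factor of the evidence already in hand = 4 × 2.4 × 3.6 = 34.56.
Odds after that evidence = (11/9989) × 34.56 = 9504/249725.
Target odds = 0.85/0.15 = 17/3.
Need 1.5ⁿ ≥ 17/3 ÷ (9504/249725) = 4245325/28512.
1.5¹² = 531441/4096 falls short of 4245325/28512 but 1.5¹³ = 1594323/8192 reaches it, so n = 13.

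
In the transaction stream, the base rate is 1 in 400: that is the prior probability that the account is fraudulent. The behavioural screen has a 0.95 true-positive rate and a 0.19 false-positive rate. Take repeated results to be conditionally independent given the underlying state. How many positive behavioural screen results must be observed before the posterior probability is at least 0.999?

9

Prior odds: 0.0025 ÷ 0.9975 = 1/399.
Likelihood ratio of a positive result = 0.95/0.19 = 5.
Target odds: 0.999 ÷ 0.001 = 999.
Need (1/399) × 5ⁿ ≥ 999, i.e. 5ⁿ ≥ 398601.
5⁸ = 390625 falls short of 398601 but 5⁹ = 1953125 reaches it, so n = 9.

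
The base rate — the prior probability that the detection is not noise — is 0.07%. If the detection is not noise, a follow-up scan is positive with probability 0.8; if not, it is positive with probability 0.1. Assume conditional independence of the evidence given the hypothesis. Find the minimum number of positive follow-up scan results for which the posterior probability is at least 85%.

Prior odds: 0.0007 ÷ 0.9993 = 7/9993.
Likelihood ratio of a positive = 0.8/0.1 = 8.
Target odds: 0.85 ÷ 0.15 = 17/3.
Require 8ⁿ ≥ 17/3 ÷ (7/9993) = 56627/7.
8⁴ = 4096 falls short of 56627/7 but 8⁵ = 32768 reaches it, so n = 5.

5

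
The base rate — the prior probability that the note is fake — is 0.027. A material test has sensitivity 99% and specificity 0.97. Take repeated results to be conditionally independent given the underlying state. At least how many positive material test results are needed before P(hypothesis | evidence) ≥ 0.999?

4

Prior odds = 0.027/0.973 = 27/973.
False-positive rate = 1 − 0.97 = 0.03; likelihood ratio of a positive = 0.99/0.03 = 33.
Target odds: 0.999 ÷ 0.001 = 999.
Require 33ⁿ ≥ 999 ÷ (27/973) = 36001.
33³ = 35937 falls short of 36001 but 33⁴ = 1185921 reaches it, so n = 4.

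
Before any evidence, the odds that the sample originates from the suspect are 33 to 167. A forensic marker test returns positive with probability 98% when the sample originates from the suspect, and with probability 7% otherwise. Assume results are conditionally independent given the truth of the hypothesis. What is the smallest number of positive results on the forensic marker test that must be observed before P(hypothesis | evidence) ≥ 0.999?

Prior odds = 33/167.
Likelihood ratio of a positive result = 0.98/0.07 = 14.
Target odds: 0.999 ÷ 0.001 = 999.
Require 14ⁿ ≥ 999 ÷ (33/167) = 55611/11.
14³ = 2744 falls short of 55611/11 but 14⁴ = 38416 reaches it, so n = 4.

4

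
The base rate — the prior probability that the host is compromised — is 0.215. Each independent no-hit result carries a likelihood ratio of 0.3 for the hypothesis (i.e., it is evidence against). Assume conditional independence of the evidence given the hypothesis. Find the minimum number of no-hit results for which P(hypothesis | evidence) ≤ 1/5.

Prior odds: 0.215 ÷ 0.785 = 43/157.
Likelihood ratio per no-hit result = 0.3.
Target odds: 0.2 ÷ 0.8 = 0.25.
Need (43/157) × 0.3ⁿ ≤ 0.25, i.e. 0.3ⁿ ≤ 157/172.
0.3¹ = 0.3, which is already at or below the required 157/172; so n = 1.

1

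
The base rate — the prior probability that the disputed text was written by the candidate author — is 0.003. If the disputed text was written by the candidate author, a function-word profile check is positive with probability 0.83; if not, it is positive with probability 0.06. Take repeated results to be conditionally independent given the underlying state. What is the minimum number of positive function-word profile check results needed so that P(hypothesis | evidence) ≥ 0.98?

Prior odds: 0.003 ÷ 0.997 = 3/997.
Likelihood ratio of a positive = 0.83/0.06 = 83/6.
Target odds: 0.98 ÷ 0.02 = 49.
Require (83/6)ⁿ ≥ 49 ÷ (3/997) = 48853/3.
(83/6)³ = 571787/216 falls short of 48853/3 but (83/6)⁴ = 47458321/1296 reaches it, so n = 4.

4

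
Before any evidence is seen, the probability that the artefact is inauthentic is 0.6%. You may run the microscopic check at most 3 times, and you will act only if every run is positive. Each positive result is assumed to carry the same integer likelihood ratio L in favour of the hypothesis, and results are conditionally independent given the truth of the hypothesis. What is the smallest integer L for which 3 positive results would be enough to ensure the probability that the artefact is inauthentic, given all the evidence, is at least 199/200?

33

Prior odds = 0.006/0.994 = 3/497.
Target odds = 0.995/0.005 = 199.
Need L³ ≥ 199 ÷ (3/497) = 98903/3.
32³ = 32768 < 98903/3 ≤ 35937 = 33³, so L = 33.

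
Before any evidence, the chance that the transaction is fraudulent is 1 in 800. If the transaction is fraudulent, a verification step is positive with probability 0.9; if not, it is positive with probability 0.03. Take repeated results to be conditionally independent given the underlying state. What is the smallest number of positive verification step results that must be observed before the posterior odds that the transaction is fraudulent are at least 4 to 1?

3

Prior odds: 0.00125 ÷ 0.99875 = 1/799.
Likelihood ratio of a positive = 0.9/0.03 = 30.
Target odds = 4.
Require 30ⁿ ≥ 4 ÷ (1/799) = 3196.
30² = 900 falls short of 3196 but 30³ = 27000 reaches it, so n = 3.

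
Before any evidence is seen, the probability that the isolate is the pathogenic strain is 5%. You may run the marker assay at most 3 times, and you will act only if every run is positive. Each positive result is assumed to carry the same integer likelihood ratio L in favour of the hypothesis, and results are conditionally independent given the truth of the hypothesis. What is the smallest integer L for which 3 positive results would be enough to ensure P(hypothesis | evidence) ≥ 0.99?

Prior odds = 0.05/0.95 = 1/19.
Target odds = 0.99/0.01 = 99.
Need L³ ≥ 99 ÷ (1/19) = 1881.
12³ = 1728 < 1881 ≤ 2197 = 13³, so L = 13.

13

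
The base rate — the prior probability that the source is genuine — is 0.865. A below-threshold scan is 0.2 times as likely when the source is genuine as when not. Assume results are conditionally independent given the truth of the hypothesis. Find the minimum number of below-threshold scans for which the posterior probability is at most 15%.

3

Prior odds = 0.865/0.135 = 173/27.
Likelihood ratio per below-threshold scan = 0.2.
Target odds: 0.15 ÷ 0.85 = 3/17.
Require 0.2ⁿ ≤ 3/17 ÷ (173/27) = 81/2941.
0.2² = 0.04 is still above 81/2941 but 0.2³ = 0.008 is at or below it, so n = 3.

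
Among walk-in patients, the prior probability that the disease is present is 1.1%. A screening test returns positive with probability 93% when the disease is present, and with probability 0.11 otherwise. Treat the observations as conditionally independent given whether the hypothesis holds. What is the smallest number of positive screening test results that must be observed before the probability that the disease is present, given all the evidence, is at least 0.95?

4

Prior odds = 0.011/0.989 = 11/989.
Likelihood ratio of a positive result = 0.93/0.11 = 93/11.
Target odds: 0.95 ÷ 0.05 = 19.
Require (93/11)ⁿ ≥ 19 ÷ (11/989) = 18791/11.
(93/11)³ = 804357/1331 falls short of 18791/11 but (93/11)⁴ = 74805201/14641 reaches it, so n = 4.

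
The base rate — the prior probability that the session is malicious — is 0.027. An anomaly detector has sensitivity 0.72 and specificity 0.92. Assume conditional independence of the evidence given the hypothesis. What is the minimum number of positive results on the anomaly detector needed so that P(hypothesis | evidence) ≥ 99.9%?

Prior odds: 0.027 ÷ 0.973 = 27/973.
False-positive rate = 1 − 0.92 = 0.08; likelihood ratio of a positive = 0.72/0.08 = 9.
Target odds: 0.999 ÷ 0.001 = 999.
Need (27/973) × 9ⁿ ≥ 999, i.e. 9ⁿ ≥ 36001.
9⁴ = 6561 falls short of 36001 but 9⁵ = 59049 reaches it, so n = 5.

5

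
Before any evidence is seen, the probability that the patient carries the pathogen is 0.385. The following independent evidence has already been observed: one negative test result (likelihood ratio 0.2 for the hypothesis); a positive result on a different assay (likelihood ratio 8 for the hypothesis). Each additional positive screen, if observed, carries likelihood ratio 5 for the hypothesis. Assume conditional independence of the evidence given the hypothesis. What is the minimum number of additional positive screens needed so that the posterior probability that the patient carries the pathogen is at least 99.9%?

5

Prior odds = 0.385/0.615 = 77/123.
Combined Bayes factor of the evidence already in hand = 0.2 × 8 = 1.6.
Odds after that evidence = (77/123) × 1.6 = 616/615.
Target odds = 0.999/0.001 = 999.
Need 5ⁿ ≥ 999 ÷ (616/615) = 614385/616.
5⁴ = 625 falls short of 614385/616 but 5⁵ = 3125 reaches it, so n = 5.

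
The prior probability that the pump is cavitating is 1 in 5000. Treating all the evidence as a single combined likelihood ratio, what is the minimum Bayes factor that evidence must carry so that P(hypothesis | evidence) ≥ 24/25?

Prior odds = 0.0002/0.9998 = 1/4999.
Target odds = 0.96/0.04 = 24.
Required Bayes factor = 24 ÷ (1/4999) = 119976.

119976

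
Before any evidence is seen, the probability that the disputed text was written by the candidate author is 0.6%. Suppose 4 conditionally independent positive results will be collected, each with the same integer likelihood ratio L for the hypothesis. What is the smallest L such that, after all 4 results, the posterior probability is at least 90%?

7

Prior odds = 0.006/0.994 = 3/497.
Target odds = 0.9/0.1 = 9.
Need L⁴ ≥ 9 ÷ (3/497) = 1491.
6⁴ = 1296 < 1491 ≤ 2401 = 7⁴, so L = 7.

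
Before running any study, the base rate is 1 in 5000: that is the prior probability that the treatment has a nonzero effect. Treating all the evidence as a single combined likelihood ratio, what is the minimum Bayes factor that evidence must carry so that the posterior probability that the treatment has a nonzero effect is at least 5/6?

Prior odds = 0.0002/0.9998 = 1/4999.
Target odds = (5/6)/(1/6) = 5.
Required Bayes factor = 5 ÷ (1/4999) = 24995.

24995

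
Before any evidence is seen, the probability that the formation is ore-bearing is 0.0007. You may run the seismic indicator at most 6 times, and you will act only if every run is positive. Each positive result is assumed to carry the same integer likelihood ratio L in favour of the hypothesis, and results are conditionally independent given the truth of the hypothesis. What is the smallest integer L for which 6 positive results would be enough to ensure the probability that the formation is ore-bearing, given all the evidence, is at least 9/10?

Prior odds = 0.0007/0.9993 = 7/9993.
Target odds = 0.9/0.1 = 9.
Need L⁶ ≥ 9 ÷ (7/9993) = 89937/7.
4⁶ = 4096 < 89937/7 ≤ 15625 = 5⁶, so L = 5.

5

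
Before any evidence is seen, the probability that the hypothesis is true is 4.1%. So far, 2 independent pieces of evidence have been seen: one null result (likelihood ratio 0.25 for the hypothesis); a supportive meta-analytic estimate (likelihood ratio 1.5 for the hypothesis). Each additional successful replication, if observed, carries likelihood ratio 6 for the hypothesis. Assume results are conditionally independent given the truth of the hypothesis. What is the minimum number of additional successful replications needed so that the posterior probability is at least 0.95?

Prior odds = 0.041/0.959 = 41/959.
Combined Bayes factor of the evidence already in hand = 0.25 × 1.5 = 0.375.
Odds after that evidence = (41/959) × 0.375 = 123/7672.
Target odds = 0.95/0.05 = 19.
Need 6ⁿ ≥ 19 ÷ (123/7672) = 145768/123.
6³ = 216 falls short of 145768/123 but 6⁴ = 1296 reaches it, so n = 4.

4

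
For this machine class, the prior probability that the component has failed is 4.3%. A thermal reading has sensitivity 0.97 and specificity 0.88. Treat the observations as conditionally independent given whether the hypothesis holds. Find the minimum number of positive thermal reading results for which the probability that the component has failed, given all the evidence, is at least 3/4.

3

Prior odds: 0.043 ÷ 0.957 = 43/957.
False-positive rate = 1 − 0.88 = 0.12; likelihood ratio of a positive = 0.97/0.12 = 97/12.
Target odds: 0.75 ÷ 0.25 = 3.
Need (43/957) × (97/12)ⁿ ≥ 3, i.e. (97/12)ⁿ ≥ 2871/43.
(97/12)² = 9409/144 falls short of 2871/43 but (97/12)³ = 912673/1728 reaches it, so n = 3.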